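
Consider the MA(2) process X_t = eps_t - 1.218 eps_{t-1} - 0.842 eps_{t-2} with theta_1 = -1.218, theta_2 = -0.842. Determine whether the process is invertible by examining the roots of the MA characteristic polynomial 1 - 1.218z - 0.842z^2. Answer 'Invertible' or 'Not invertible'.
\text{Not invertible}

The MA(q) characteristic polynomial is P(z) = 1 - 1.218z - 0.842z^2.
Invertibility requires all roots to lie outside the unit circle, i.e. |z| > 1 for every root.
Set 1 + (-1.218) z + (-0.842) z^2 = 0, i.e. a z^2 + b z + c = 0 with a = -0.842, b = -1.218, c = 1.
Discriminant D = b^2 - 4ac = (-1.218)^2 - 4*(-0.842)*1 = 1.483524 - (-3.368) = 4.851524.
D >= 0, so the roots are real: z = (-b +/- sqrt(D)) / (2a) = (1.218 +/- 2.202618) / (-1.684).
  z_1 = (1.218 + 2.202618) / (-1.684) = -2.0312,   |z_1| = 2.0312.
  z_2 = (1.218 - 2.202618) / (-1.684) = 0.5847,   |z_2| = 0.5847.
Moduli of all roots: 2.0312, 0.5847.
All moduli strictly greater than 1? No.
Verdict: Not invertible.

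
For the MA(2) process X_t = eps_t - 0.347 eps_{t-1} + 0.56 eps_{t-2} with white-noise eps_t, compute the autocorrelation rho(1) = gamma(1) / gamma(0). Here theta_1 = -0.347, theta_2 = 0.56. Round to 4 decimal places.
\rho(1) = -0.3775

For an MA(q) process with theta_0 = 1, the autocovariance is
  gamma(k) = sigma^2 * sum_{i=0..q-k} theta_i * theta_{i+k},
and rho(k) = gamma(k) / gamma(0). Sigma^2 cancels.
  numerator   = (1)*(-0.347) + (-0.347)*(0.56) = -0.54132.
  denominator = (1)^2 + (-0.347)^2 + (0.56)^2 = 1.434009.
  rho(1) = -0.54132 / 1.434009 = -0.3775.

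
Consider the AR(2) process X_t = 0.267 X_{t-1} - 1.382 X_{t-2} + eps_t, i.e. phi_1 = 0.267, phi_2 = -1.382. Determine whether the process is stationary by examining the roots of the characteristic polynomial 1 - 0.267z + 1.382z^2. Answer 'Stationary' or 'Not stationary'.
\text{Not stationary}

The AR(p) characteristic polynomial is P(z) = 1 - 0.267z + 1.382z^2.
Stationarity requires all roots to lie outside the unit circle, i.e. |z| > 1 for every root.
Set 1 + (-0.267) z + (1.382) z^2 = 0, i.e. a z^2 + b z + c = 0 with a = 1.382, b = -0.267, c = 1.
Discriminant D = b^2 - 4ac = (-0.267)^2 - 4*(1.382)*1 = 0.071289 - (5.528) = -5.456711.
D < 0, so the roots are the complex-conjugate pair z = (-b +/- i sqrt(-D)) / (2a) = 0.0966 +/- 0.8451i.
For a conjugate pair |z|^2 = z * conj(z) = (product of roots) = c/a = 1/(1.382) = 0.723589, so |z| = sqrt(0.723589) = 0.8506 for both roots.
Moduli of all roots: 0.8506, 0.8506.
All moduli strictly greater than 1? No.
Verdict: Not stationary.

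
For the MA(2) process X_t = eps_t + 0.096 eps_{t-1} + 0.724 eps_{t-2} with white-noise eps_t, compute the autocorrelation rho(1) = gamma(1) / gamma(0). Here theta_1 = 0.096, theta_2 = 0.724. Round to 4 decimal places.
\rho(1) = 0.1079

For an MA(q) process with theta_0 = 1, the autocovariance is
  gamma(k) = sigma^2 * sum_{i=0..q-k} theta_i * theta_{i+k},
and rho(k) = gamma(k) / gamma(0). Sigma^2 cancels.
  numerator   = (1)*(0.096) + (0.096)*(0.724) = 0.165504.
  denominator = (1)^2 + (0.096)^2 + (0.724)^2 = 1.533392.
  rho(1) = 0.165504 / 1.533392 = 0.1079.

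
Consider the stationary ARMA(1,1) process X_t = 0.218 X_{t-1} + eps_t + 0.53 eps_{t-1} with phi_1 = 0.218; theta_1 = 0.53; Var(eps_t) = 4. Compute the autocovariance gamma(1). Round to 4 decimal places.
\gamma(1) = 3.5042

Multiply the model equation by X_{t-k} and take expectations. With theta_0 = psi_0 = 1 and psi_j the MA(infinity) weights, this gives
  gamma(k) - sum_i phi_i gamma(k-i) = c_k,
  c_k = sigma^2 * sum_{j=k..q} theta_j psi_{j-k}   (c_k = 0 for k > q),
using gamma(-m) = gamma(m).
psi-weights needed (psi_j = theta_j + sum_i phi_i psi_{j-i}):
  psi_1 = theta_1 + phi_1 = 0.53 + (0.218) = 0.748
Right-hand sides:
  c_0 = sigma^2 (1 + theta_1 psi_1) = 4 * (1 + (0.53)(0.748)) = 4 * 1.39644 = 5.58576
  c_1 = sigma^2 theta_1 = 4 * (0.53) = 2.12
  c_2 = 0
Equations for k = 0 and k = 1 (AR order 1):
  gamma(0) = phi_1 gamma(1) + c_0
  gamma(1) = phi_1 gamma(0) + c_1
Substituting the second into the first: gamma(0) (1 - phi_1^2) = c_0 + phi_1 c_1, so
  gamma(0) = (c_0 + phi_1 c_1) / (1 - phi_1^2) = (5.58576 + (0.218)(2.12)) / (1 - (0.218)^2) = 6.04792 / 0.952476 = 6.349682.
  gamma(1) = phi_1 gamma(0) + c_1 = (0.218)(6.349682) + (2.12) = 3.504231.
Therefore gamma(1) = 3.5042 (to 4 decimal places).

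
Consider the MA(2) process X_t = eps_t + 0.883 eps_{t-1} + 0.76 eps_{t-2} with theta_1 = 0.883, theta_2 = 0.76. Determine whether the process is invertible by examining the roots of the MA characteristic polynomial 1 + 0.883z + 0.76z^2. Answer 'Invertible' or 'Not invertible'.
\text{Invertible}

The MA(q) characteristic polynomial is P(z) = 1 + 0.883z + 0.76z^2.
Invertibility requires all roots to lie outside the unit circle, i.e. |z| > 1 for every root.
Set 1 + (0.883) z + (0.76) z^2 = 0, i.e. a z^2 + b z + c = 0 with a = 0.76, b = 0.883, c = 1.
Discriminant D = b^2 - 4ac = (0.883)^2 - 4*(0.76)*1 = 0.779689 - (3.04) = -2.260311.
D < 0, so the roots are the complex-conjugate pair z = (-b +/- i sqrt(-D)) / (2a) = -0.5809 +/- 0.9891i.
For a conjugate pair |z|^2 = z * conj(z) = (product of roots) = c/a = 1/(0.76) = 1.315789, so |z| = sqrt(1.315789) = 1.1471 for both roots.
Moduli of all roots: 1.1471, 1.1471.
All moduli strictly greater than 1? Yes.
Verdict: Invertible.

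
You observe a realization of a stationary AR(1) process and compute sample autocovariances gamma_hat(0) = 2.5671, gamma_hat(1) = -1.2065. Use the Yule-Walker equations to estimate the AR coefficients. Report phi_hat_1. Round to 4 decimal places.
\hat\phi_{1} = -0.4700

The Yule-Walker equations for an AR(p) process read, in matrix form,
  Gamma_p phi = r_p,   with   (Gamma_p)_{ij} = gamma(|i - j|),
                       (r_p)_i = gamma(i),   i,j = 1..p.
Substitute the sample gammas (Toeplitz matrix and right-hand side of size 1):
  Gamma_p = [[2.5671]]
  r_p     = [-1.2065]
With p = 1 this is the single equation gamma(0) phi_1 = gamma(1):
  phi_hat_1 = gamma(1) / gamma(0) = -1.2065 / 2.5671 = -0.4700.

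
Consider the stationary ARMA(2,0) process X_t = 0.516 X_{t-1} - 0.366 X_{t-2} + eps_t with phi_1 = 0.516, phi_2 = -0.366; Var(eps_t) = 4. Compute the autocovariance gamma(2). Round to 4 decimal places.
\gamma(2) = -0.9217

Multiply the model equation by X_{t-k} and take expectations. With theta_0 = psi_0 = 1 and psi_j the MA(infinity) weights, this gives
  gamma(k) - sum_i phi_i gamma(k-i) = c_k,
  c_k = sigma^2 * sum_{j=k..q} theta_j psi_{j-k}   (c_k = 0 for k > q),
using gamma(-m) = gamma(m).
Pure AR (q = 0): c_0 = sigma^2 = 4, c_k = 0 for k >= 1.
Equations for k = 0, 1, 2 (AR order 2, c_2 = 0):
  (E0) gamma(0) = phi_1 gamma(1) + phi_2 gamma(2) + c_0
  (E1) gamma(1) = phi_1 gamma(0) + phi_2 gamma(1) + c_1
  (E2) gamma(2) = phi_1 gamma(1) + phi_2 gamma(0)
From (E1): gamma(1) = A gamma(0) + B with
  A = phi_1 / (1 - phi_2) = 0.516 / 1.366 = 0.377745,   B = c_1 / (1 - phi_2) = 0 / 1.366 = 0.
Insert (E2) into (E0): gamma(0) (1 - phi_2^2) = phi_1 (1 + phi_2) gamma(1) + c_0.
  phi_1 (1 + phi_2) = (0.516)(0.634) = 0.327144,   1 - phi_2^2 = 0.866044.
Replace gamma(1) by A gamma(0) + B and collect gamma(0):
  gamma(0) [0.866044 - (0.327144)(0.377745)] = c_0 = 4
  gamma(0) * 0.742467 = 4
  gamma(0) = 4 / 0.742467 = 5.387445.
  gamma(1) = A gamma(0) = (0.377745)(5.387445) = 2.035082.
  gamma(2) = phi_1 gamma(1) + phi_2 gamma(0) = (0.516)(2.035082) + (-0.366)(5.387445) = -0.921703.
Therefore gamma(2) = -0.9217 (to 4 decimal places).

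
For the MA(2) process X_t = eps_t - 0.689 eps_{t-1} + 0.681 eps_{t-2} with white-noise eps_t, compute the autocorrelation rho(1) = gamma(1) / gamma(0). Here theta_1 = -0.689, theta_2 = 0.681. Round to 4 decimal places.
\rho(1) = -0.5975

For an MA(q) process with theta_0 = 1, the autocovariance is
  gamma(k) = sigma^2 * sum_{i=0..q-k} theta_i * theta_{i+k},
and rho(k) = gamma(k) / gamma(0). Sigma^2 cancels.
  numerator   = (1)*(-0.689) + (-0.689)*(0.681) = -1.158209.
  denominator = (1)^2 + (-0.689)^2 + (0.681)^2 = 1.938482.
  rho(1) = -1.158209 / 1.938482 = -0.5975.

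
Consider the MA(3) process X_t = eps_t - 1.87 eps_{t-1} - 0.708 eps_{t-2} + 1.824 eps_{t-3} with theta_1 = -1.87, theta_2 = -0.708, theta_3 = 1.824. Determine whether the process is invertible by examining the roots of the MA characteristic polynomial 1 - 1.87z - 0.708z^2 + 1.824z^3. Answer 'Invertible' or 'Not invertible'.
\text{Not invertible}

The MA(q) characteristic polynomial is P(z) = 1 - 1.87z - 0.708z^2 + 1.824z^3.
Invertibility requires all roots to lie outside the unit circle, i.e. |z| > 1 for every root.
Degree 3: look for a simple real root z0 first, then factor out (1 - z/z0) and solve the remaining quadratic.
Testing z0 = 0.625: P(0.625) = 1 + (-1.87)(0.625) + (-0.708)(0.625)^2 + (1.824)(0.625)^3
  = 1 + (-1.16875) + (-0.276562) + (0.445312) = 0.  So z_0 = 0.625 is a root, |z_0| = 0.625.
Divide out the factor (1 - 1.6 z) = (1 - z/z0) (since 1/z0 = 1.6):
  P(z) = (1 - 1.6 z)(1 + (-0.27) z + (-1.14) z^2)
  [check: z-coef -0.27 - (1.6) = -1.87; z^2-coef -1.14 - (1.6)(-0.27) = -0.708; z^3-coef -(1.6)(-1.14) = 1.824.]
Remaining roots from the quadratic factor 1 + (-0.27) z + (-1.14) z^2:
  Set 1 + (-0.27) z + (-1.14) z^2 = 0, i.e. a z^2 + b z + c = 0 with a = -1.14, b = -0.27, c = 1.
  Discriminant D = b^2 - 4ac = (-0.27)^2 - 4*(-1.14)*1 = 0.0729 - (-4.56) = 4.6329.
  D >= 0, so the roots are real: z = (-b +/- sqrt(D)) / (2a) = (0.27 +/- 2.152417) / (-2.28).
    z_1 = (0.27 + 2.152417) / (-2.28) = -1.0625,   |z_1| = 1.0625.
    z_2 = (0.27 - 2.152417) / (-2.28) = 0.8256,   |z_2| = 0.8256.
Moduli of all roots: 0.6250, 1.0625, 0.8256.
All moduli strictly greater than 1? No.
Verdict: Not invertible.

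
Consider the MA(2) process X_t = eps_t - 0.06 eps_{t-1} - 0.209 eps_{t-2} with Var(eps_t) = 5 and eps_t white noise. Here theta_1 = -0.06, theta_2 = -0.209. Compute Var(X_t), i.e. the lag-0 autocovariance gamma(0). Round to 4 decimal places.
\gamma(0) = 5.2364

For an MA(q) process X_t = eps_t + sum_i theta_i eps_{t-i} with
Var(eps_t) = sigma^2, the variance is
  gamma(0) = sigma^2 * (1 + sum_i theta_i^2).
  sum_i theta_i^2 = (-0.06)^2 + (-0.209)^2 = 0.0036 + 0.043681 = 0.047281.
  gamma(0) = 5 * (1 + 0.047281) = 5 * 1.047281 = 5.236405, which rounds to 5.2364.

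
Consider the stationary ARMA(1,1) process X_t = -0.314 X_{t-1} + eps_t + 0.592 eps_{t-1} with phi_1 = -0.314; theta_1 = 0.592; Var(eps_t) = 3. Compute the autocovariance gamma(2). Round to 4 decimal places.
\gamma(2) = -0.2365

Multiply the model equation by X_{t-k} and take expectations. With theta_0 = psi_0 = 1 and psi_j the MA(infinity) weights, this gives
  gamma(k) - sum_i phi_i gamma(k-i) = c_k,
  c_k = sigma^2 * sum_{j=k..q} theta_j psi_{j-k}   (c_k = 0 for k > q),
using gamma(-m) = gamma(m).
psi-weights needed (psi_j = theta_j + sum_i phi_i psi_{j-i}):
  psi_1 = theta_1 + phi_1 = 0.592 + (-0.314) = 0.278
Right-hand sides:
  c_0 = sigma^2 (1 + theta_1 psi_1) = 3 * (1 + (0.592)(0.278)) = 3 * 1.164576 = 3.493728
  c_1 = sigma^2 theta_1 = 3 * (0.592) = 1.776
  c_2 = 0
Equations for k = 0 and k = 1 (AR order 1):
  gamma(0) = phi_1 gamma(1) + c_0
  gamma(1) = phi_1 gamma(0) + c_1
Substituting the second into the first: gamma(0) (1 - phi_1^2) = c_0 + phi_1 c_1, so
  gamma(0) = (c_0 + phi_1 c_1) / (1 - phi_1^2) = (3.493728 + (-0.314)(1.776)) / (1 - (-0.314)^2) = 2.936064 / 0.901404 = 3.257212.
  gamma(1) = phi_1 gamma(0) + c_1 = (-0.314)(3.257212) + (1.776) = 0.753235.
For k = 2 (> q): gamma(2) = phi_1 gamma(1) = (-0.314)(0.753235) = -0.236516.
Therefore gamma(2) = -0.2365 (to 4 decimal places).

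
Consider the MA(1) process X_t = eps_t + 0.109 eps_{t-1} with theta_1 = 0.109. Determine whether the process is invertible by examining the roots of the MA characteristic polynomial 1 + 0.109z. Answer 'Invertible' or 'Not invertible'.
\text{Invertible}

The MA(q) characteristic polynomial is P(z) = 1 + 0.109z.
Invertibility requires all roots to lie outside the unit circle, i.e. |z| > 1 for every root.
This is linear in z: 1 + (0.109) z = 0  =>  z = -1/(0.109) = -9.174312,  |z| = 9.174312.
Moduli of all roots: 9.1743.
All moduli strictly greater than 1? Yes.
Verdict: Invertible.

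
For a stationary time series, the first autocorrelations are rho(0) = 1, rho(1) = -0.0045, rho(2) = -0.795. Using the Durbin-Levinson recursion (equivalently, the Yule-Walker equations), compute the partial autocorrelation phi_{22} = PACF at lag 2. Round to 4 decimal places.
\phi_{22} = -0.7950

The PACF at lag k is phi_{kk}, the last component of the solution
to the Yule-Walker system G_k phi = r_k where
  (G_k)_{ij} = rho(|i - j|), (r_k)_i = rho(i), i,j = 1..k.
Equivalently, Durbin-Levinson gives phi_{kk} iteratively:
  phi_{11} = rho(1)
  phi_{kk} = [rho(k) - sum_{j=1..k-1} phi_{k-1,j} rho(k-j)]
            / [1 - sum_{j=1..k-1} phi_{k-1,j} rho(j)],
  phi_{k,j} = phi_{k-1,j} - phi_{kk} phi_{k-1,k-j},  j = 1..k-1.
Step k = 1:
  phi_11 = rho(1) = -0.0045.
Step k = 2:
  phi_22 = [rho(2) - phi_11 rho(1)] / [1 - phi_11 rho(1)] = [-0.795 - (-0.0045)(-0.0045)] / [1 - (-0.0045)(-0.0045)]
         = -0.79502025 / 0.99997975 = -0.795.
Therefore phi_{22} = -0.7950.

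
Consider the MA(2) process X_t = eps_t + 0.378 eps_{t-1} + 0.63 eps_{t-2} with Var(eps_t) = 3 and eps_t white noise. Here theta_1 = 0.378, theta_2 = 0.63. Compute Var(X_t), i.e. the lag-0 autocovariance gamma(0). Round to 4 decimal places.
\gamma(0) = 4.6194

For an MA(q) process X_t = eps_t + sum_i theta_i eps_{t-i} with
Var(eps_t) = sigma^2, the variance is
  gamma(0) = sigma^2 * (1 + sum_i theta_i^2).
  sum_i theta_i^2 = (0.378)^2 + (0.63)^2 = 0.142884 + 0.3969 = 0.539784.
  gamma(0) = 3 * (1 + 0.539784) = 3 * 1.539784 = 4.619352, which rounds to 4.6194.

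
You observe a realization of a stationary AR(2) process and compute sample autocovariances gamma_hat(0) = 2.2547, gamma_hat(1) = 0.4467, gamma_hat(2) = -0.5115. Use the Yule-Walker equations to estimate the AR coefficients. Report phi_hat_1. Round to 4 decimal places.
\hat\phi_{1} = 0.2530

The Yule-Walker equations for an AR(p) process read, in matrix form,
  Gamma_p phi = r_p,   with   (Gamma_p)_{ij} = gamma(|i - j|),
                       (r_p)_i = gamma(i),   i,j = 1..p.
Substitute the sample gammas (Toeplitz matrix and right-hand side of size 2):
  Gamma_p = [[2.2547, 0.4467], [0.4467, 2.2547]]
  r_p     = [0.4467, -0.5115]
Written out:
  2.2547 phi_1 + 0.4467 phi_2 = 0.4467
  0.4467 phi_1 + 2.2547 phi_2 = -0.5115
Solve by Cramer's rule:
  det = gamma(0)^2 - gamma(1)^2 = (2.2547)^2 - (0.4467)^2 = 5.08367209 - 0.19954089 = 4.8841312
  phi_hat_1 = [gamma(1) gamma(0) - gamma(1) gamma(2)] / det = [(0.4467)(2.2547) - (0.4467)(-0.5115)] / 4.8841312 = 1.23566154 / 4.8841312 = 0.253
  phi_hat_2 = [gamma(0) gamma(2) - gamma(1)^2] / det = [(2.2547)(-0.5115) - (0.4467)^2] / 4.8841312 = -1.35281994 / 4.8841312 = -0.277
So phi_hat = [0.2530, -0.2770].
Therefore phi_hat_1 = 0.2530.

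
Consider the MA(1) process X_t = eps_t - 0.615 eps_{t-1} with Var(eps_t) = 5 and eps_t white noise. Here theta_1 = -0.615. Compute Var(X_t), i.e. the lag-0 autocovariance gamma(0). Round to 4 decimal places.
\gamma(0) = 6.8911

For an MA(q) process X_t = eps_t + sum_i theta_i eps_{t-i} with
Var(eps_t) = sigma^2, the variance is
  gamma(0) = sigma^2 * (1 + sum_i theta_i^2).
  sum_i theta_i^2 = (-0.615)^2 = 0.378225.
  gamma(0) = 5 * (1 + 0.378225) = 5 * 1.378225 = 6.891125, which rounds to 6.8911.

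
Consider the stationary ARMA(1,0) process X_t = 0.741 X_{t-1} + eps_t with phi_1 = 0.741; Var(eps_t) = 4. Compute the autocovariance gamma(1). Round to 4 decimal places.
\gamma(1) = 6.5732

Multiply the model equation by X_{t-k} and take expectations. With theta_0 = psi_0 = 1 and psi_j the MA(infinity) weights, this gives
  gamma(k) - sum_i phi_i gamma(k-i) = c_k,
  c_k = sigma^2 * sum_{j=k..q} theta_j psi_{j-k}   (c_k = 0 for k > q),
using gamma(-m) = gamma(m).
Pure AR (q = 0): c_0 = sigma^2 = 4, c_k = 0 for k >= 1.
Equations for k = 0 and k = 1 (AR order 1):
  gamma(0) = phi_1 gamma(1) + c_0
  gamma(1) = phi_1 gamma(0) + c_1
Substituting the second into the first: gamma(0) (1 - phi_1^2) = c_0 + phi_1 c_1, so
  gamma(0) = c_0 / (1 - phi_1^2) = 4 / (1 - (0.741)^2) = 4 / 0.450919 = 8.870773.
  gamma(1) = phi_1 gamma(0) = (0.741)(8.870773) = 6.573243.
Therefore gamma(1) = 6.5732 (to 4 decimal places).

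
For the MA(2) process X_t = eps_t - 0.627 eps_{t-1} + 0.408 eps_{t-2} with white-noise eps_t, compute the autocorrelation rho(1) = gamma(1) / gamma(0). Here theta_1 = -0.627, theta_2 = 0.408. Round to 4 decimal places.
\rho(1) = -0.5661

For an MA(q) process with theta_0 = 1, the autocovariance is
  gamma(k) = sigma^2 * sum_{i=0..q-k} theta_i * theta_{i+k},
and rho(k) = gamma(k) / gamma(0). Sigma^2 cancels.
  numerator   = (1)*(-0.627) + (-0.627)*(0.408) = -0.882816.
  denominator = (1)^2 + (-0.627)^2 + (0.408)^2 = 1.559593.
  rho(1) = -0.882816 / 1.559593 = -0.5661.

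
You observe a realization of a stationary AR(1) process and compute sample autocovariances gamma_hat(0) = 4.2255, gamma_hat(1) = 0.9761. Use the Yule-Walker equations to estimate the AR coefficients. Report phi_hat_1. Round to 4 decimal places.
\hat\phi_{1} = 0.2310

The Yule-Walker equations for an AR(p) process read, in matrix form,
  Gamma_p phi = r_p,   with   (Gamma_p)_{ij} = gamma(|i - j|),
                       (r_p)_i = gamma(i),   i,j = 1..p.
Substitute the sample gammas (Toeplitz matrix and right-hand side of size 1):
  Gamma_p = [[4.2255]]
  r_p     = [0.9761]
With p = 1 this is the single equation gamma(0) phi_1 = gamma(1):
  phi_hat_1 = gamma(1) / gamma(0) = 0.9761 / 4.2255 = 0.2310.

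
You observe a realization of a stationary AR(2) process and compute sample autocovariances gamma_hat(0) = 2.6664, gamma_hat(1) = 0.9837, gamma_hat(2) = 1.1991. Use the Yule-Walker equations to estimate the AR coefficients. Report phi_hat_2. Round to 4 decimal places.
\hat\phi_{2} = 0.3630

The Yule-Walker equations for an AR(p) process read, in matrix form,
  Gamma_p phi = r_p,   with   (Gamma_p)_{ij} = gamma(|i - j|),
                       (r_p)_i = gamma(i),   i,j = 1..p.
Substitute the sample gammas (Toeplitz matrix and right-hand side of size 2):
  Gamma_p = [[2.6664, 0.9837], [0.9837, 2.6664]]
  r_p     = [0.9837, 1.1991]
Written out:
  2.6664 phi_1 + 0.9837 phi_2 = 0.9837
  0.9837 phi_1 + 2.6664 phi_2 = 1.1991
Solve by Cramer's rule:
  det = gamma(0)^2 - gamma(1)^2 = (2.6664)^2 - (0.9837)^2 = 7.10968896 - 0.96766569 = 6.14202327
  phi_hat_1 = [gamma(1) gamma(0) - gamma(1) gamma(2)] / det = [(0.9837)(2.6664) - (0.9837)(1.1991)] / 6.14202327 = 1.44338301 / 6.14202327 = 0.235
  phi_hat_2 = [gamma(0) gamma(2) - gamma(1)^2] / det = [(2.6664)(1.1991) - (0.9837)^2] / 6.14202327 = 2.22961455 / 6.14202327 = 0.363
So phi_hat = [0.2350, 0.3630].
Therefore phi_hat_2 = 0.3630.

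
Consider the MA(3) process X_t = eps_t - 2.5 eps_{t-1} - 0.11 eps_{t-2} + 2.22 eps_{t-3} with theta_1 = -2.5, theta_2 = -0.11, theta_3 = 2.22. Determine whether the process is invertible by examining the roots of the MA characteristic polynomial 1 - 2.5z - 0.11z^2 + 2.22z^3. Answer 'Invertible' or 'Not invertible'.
\text{Not invertible}

The MA(q) characteristic polynomial is P(z) = 1 - 2.5z - 0.11z^2 + 2.22z^3.
Invertibility requires all roots to lie outside the unit circle, i.e. |z| > 1 for every root.
Degree 3: look for a simple real root z0 first, then factor out (1 - z/z0) and solve the remaining quadratic.
Testing z0 = 0.5: P(0.5) = 1 + (-2.5)(0.5) + (-0.11)(0.5)^2 + (2.22)(0.5)^3
  = 1 + (-1.25) + (-0.0275) + (0.2775) = 0.  So z_0 = 0.5 is a root, |z_0| = 0.5.
Divide out the factor (1 - 2 z) = (1 - z/z0) (since 1/z0 = 2):
  P(z) = (1 - 2 z)(1 + (-0.5) z + (-1.11) z^2)
  [check: z-coef -0.5 - (2) = -2.5; z^2-coef -1.11 - (2)(-0.5) = -0.11; z^3-coef -(2)(-1.11) = 2.22.]
Remaining roots from the quadratic factor 1 + (-0.5) z + (-1.11) z^2:
  Set 1 + (-0.5) z + (-1.11) z^2 = 0, i.e. a z^2 + b z + c = 0 with a = -1.11, b = -0.5, c = 1.
  Discriminant D = b^2 - 4ac = (-0.5)^2 - 4*(-1.11)*1 = 0.25 - (-4.44) = 4.69.
  D >= 0, so the roots are real: z = (-b +/- sqrt(D)) / (2a) = (0.5 +/- 2.165641) / (-2.22).
    z_1 = (0.5 + 2.165641) / (-2.22) = -1.2007,   |z_1| = 1.2007.
    z_2 = (0.5 - 2.165641) / (-2.22) = 0.7503,   |z_2| = 0.7503.
Moduli of all roots: 0.5000, 1.2007, 0.7503.
All moduli strictly greater than 1? No.
Verdict: Not invertible.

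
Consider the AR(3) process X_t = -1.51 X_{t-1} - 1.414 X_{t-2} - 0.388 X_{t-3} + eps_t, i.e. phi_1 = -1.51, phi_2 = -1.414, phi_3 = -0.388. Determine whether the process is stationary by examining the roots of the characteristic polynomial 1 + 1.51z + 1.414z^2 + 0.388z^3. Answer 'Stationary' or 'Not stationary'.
\text{Stationary}

The AR(p) characteristic polynomial is P(z) = 1 + 1.51z + 1.414z^2 + 0.388z^3.
Stationarity requires all roots to lie outside the unit circle, i.e. |z| > 1 for every root.
Degree 3: look for a simple real root z0 first, then factor out (1 - z/z0) and solve the remaining quadratic.
Testing z0 = -2.5: P(-2.5) = 1 + (1.51)(-2.5) + (1.414)(-2.5)^2 + (0.388)(-2.5)^3
  = 1 + (-3.775) + (8.8375) + (-6.0625) = 0.  So z_0 = -2.5 is a root, |z_0| = 2.5.
Divide out the factor (1 + 0.4 z) = (1 - z/z0) (since 1/z0 = -0.4):
  P(z) = (1 + 0.4 z)(1 + (1.11) z + (0.97) z^2)
  [check: z-coef 1.11 - (-0.4) = 1.51; z^2-coef 0.97 - (-0.4)(1.11) = 1.414; z^3-coef -(-0.4)(0.97) = 0.388.]
Remaining roots from the quadratic factor 1 + (1.11) z + (0.97) z^2:
  Set 1 + (1.11) z + (0.97) z^2 = 0, i.e. a z^2 + b z + c = 0 with a = 0.97, b = 1.11, c = 1.
  Discriminant D = b^2 - 4ac = (1.11)^2 - 4*(0.97)*1 = 1.2321 - (3.88) = -2.6479.
  D < 0, so the roots are the complex-conjugate pair z = (-b +/- i sqrt(-D)) / (2a) = -0.5722 +/- 0.8388i.
  For a conjugate pair |z|^2 = z * conj(z) = (product of roots) = c/a = 1/(0.97) = 1.030928, so |z| = sqrt(1.030928) = 1.0153 for both roots.
Moduli of all roots: 2.5000, 1.0153, 1.0153.
All moduli strictly greater than 1? Yes.
Verdict: Stationary.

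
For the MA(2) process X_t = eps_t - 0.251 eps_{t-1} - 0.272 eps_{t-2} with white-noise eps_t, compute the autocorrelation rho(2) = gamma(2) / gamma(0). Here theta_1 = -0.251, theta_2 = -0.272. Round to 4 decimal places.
\rho(2) = -0.2392

For an MA(q) process with theta_0 = 1, the autocovariance is
  gamma(k) = sigma^2 * sum_{i=0..q-k} theta_i * theta_{i+k},
and rho(k) = gamma(k) / gamma(0). Sigma^2 cancels.
  numerator   = (1)*(-0.272) = -0.272.
  denominator = (1)^2 + (-0.251)^2 + (-0.272)^2 = 1.136985.
  rho(2) = -0.272 / 1.136985 = -0.2392.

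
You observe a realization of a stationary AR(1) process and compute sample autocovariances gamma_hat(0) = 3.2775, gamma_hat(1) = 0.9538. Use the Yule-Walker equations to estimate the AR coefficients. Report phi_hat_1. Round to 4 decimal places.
\hat\phi_{1} = 0.2910

The Yule-Walker equations for an AR(p) process read, in matrix form,
  Gamma_p phi = r_p,   with   (Gamma_p)_{ij} = gamma(|i - j|),
                       (r_p)_i = gamma(i),   i,j = 1..p.
Substitute the sample gammas (Toeplitz matrix and right-hand side of size 1):
  Gamma_p = [[3.2775]]
  r_p     = [0.9538]
With p = 1 this is the single equation gamma(0) phi_1 = gamma(1):
  phi_hat_1 = gamma(1) / gamma(0) = 0.9538 / 3.2775 = 0.2910.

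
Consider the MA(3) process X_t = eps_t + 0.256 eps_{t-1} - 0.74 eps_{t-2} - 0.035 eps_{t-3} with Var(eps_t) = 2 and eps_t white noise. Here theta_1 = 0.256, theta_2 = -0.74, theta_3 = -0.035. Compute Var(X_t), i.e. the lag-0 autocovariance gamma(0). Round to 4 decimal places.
\gamma(0) = 3.2287

For an MA(q) process X_t = eps_t + sum_i theta_i eps_{t-i} with
Var(eps_t) = sigma^2, the variance is
  gamma(0) = sigma^2 * (1 + sum_i theta_i^2).
  sum_i theta_i^2 = (0.256)^2 + (-0.74)^2 + (-0.035)^2 = 0.065536 + 0.5476 + 0.001225 = 0.614361.
  gamma(0) = 2 * (1 + 0.614361) = 2 * 1.614361 = 3.228722, which rounds to 3.2287.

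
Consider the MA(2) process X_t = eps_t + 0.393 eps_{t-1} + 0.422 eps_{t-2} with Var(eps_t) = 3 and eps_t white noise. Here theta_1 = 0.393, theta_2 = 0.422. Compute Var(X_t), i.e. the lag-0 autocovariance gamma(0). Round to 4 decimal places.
\gamma(0) = 3.9976

For an MA(q) process X_t = eps_t + sum_i theta_i eps_{t-i} with
Var(eps_t) = sigma^2, the variance is
  gamma(0) = sigma^2 * (1 + sum_i theta_i^2).
  sum_i theta_i^2 = (0.393)^2 + (0.422)^2 = 0.154449 + 0.178084 = 0.332533.
  gamma(0) = 3 * (1 + 0.332533) = 3 * 1.332533 = 3.997599, which rounds to 3.9976.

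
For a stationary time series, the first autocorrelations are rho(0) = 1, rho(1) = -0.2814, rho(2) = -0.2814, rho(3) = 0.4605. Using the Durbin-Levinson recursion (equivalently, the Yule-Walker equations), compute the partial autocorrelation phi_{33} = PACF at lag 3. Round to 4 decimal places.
\phi_{33} = 0.3080

The PACF at lag k is phi_{kk}, the last component of the solution
to the Yule-Walker system G_k phi = r_k where
  (G_k)_{ij} = rho(|i - j|), (r_k)_i = rho(i), i,j = 1..k.
Equivalently, Durbin-Levinson gives phi_{kk} iteratively:
  phi_{11} = rho(1)
  phi_{kk} = [rho(k) - sum_{j=1..k-1} phi_{k-1,j} rho(k-j)]
            / [1 - sum_{j=1..k-1} phi_{k-1,j} rho(j)],
  phi_{k,j} = phi_{k-1,j} - phi_{kk} phi_{k-1,k-j},  j = 1..k-1.
Step k = 1:
  phi_11 = rho(1) = -0.2814.
Step k = 2:
  phi_22 = [rho(2) - phi_11 rho(1)] / [1 - phi_11 rho(1)] = [-0.2814 - (-0.2814)(-0.2814)] / [1 - (-0.2814)(-0.2814)]
         = -0.36058596 / 0.92081404 = -0.391595.
  Update: phi_21 = phi_11 - phi_22 phi_11 = -0.2814 - (-0.391595)(-0.2814) = -0.391595.
Step k = 3:
  phi_33 = [rho(3) - phi_21 rho(2) - phi_22 rho(1)] / [1 - phi_21 rho(1) - phi_22 rho(2)]
    numerator   = 0.4605 - (-0.391595)(-0.2814) - (-0.391595)(-0.2814) = 0.24011046
    denominator = 1 - (-0.391595)(-0.2814) - (-0.391595)(-0.2814) = 0.77961046
  phi_33 = 0.24011046 / 0.77961046 = 0.308.
Therefore phi_{33} = 0.3080.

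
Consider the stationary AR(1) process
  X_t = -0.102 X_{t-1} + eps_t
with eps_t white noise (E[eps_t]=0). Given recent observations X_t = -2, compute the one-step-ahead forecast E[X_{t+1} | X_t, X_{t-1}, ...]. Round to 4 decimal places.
E[X_{t+1} \mid \mathcal F_t] = 0.2040

For an AR(p) model X_t = c + sum_i phi_i X_{t-i} + eps_t, the
one-step-ahead conditional mean is
  E[X_{t+1} | X_t, ...] = c + sum_i phi_i X_{t+1-i}.
Substitute known values:
  E[X_{t+1} | ...] = (-0.102) * (-2)
                   = 0.2040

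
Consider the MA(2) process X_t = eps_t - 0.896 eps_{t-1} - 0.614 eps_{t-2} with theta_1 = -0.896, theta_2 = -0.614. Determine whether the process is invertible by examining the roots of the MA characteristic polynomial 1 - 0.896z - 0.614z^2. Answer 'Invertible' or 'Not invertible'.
\text{Not invertible}

The MA(q) characteristic polynomial is P(z) = 1 - 0.896z - 0.614z^2.
Invertibility requires all roots to lie outside the unit circle, i.e. |z| > 1 for every root.
Set 1 + (-0.896) z + (-0.614) z^2 = 0, i.e. a z^2 + b z + c = 0 with a = -0.614, b = -0.896, c = 1.
Discriminant D = b^2 - 4ac = (-0.896)^2 - 4*(-0.614)*1 = 0.802816 - (-2.456) = 3.258816.
D >= 0, so the roots are real: z = (-b +/- sqrt(D)) / (2a) = (0.896 +/- 1.805219) / (-1.228).
  z_1 = (0.896 + 1.805219) / (-1.228) = -2.1997,   |z_1| = 2.1997.
  z_2 = (0.896 - 1.805219) / (-1.228) = 0.7404,   |z_2| = 0.7404.
Moduli of all roots: 2.1997, 0.7404.
All moduli strictly greater than 1? No.
Verdict: Not invertible.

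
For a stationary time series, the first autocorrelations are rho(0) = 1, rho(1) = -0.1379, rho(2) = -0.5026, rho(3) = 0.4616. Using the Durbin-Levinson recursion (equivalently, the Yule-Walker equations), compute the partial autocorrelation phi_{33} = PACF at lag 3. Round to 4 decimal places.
\phi_{33} = 0.4009

The PACF at lag k is phi_{kk}, the last component of the solution
to the Yule-Walker system G_k phi = r_k where
  (G_k)_{ij} = rho(|i - j|), (r_k)_i = rho(i), i,j = 1..k.
Equivalently, Durbin-Levinson gives phi_{kk} iteratively:
  phi_{11} = rho(1)
  phi_{kk} = [rho(k) - sum_{j=1..k-1} phi_{k-1,j} rho(k-j)]
            / [1 - sum_{j=1..k-1} phi_{k-1,j} rho(j)],
  phi_{k,j} = phi_{k-1,j} - phi_{kk} phi_{k-1,k-j},  j = 1..k-1.
Step k = 1:
  phi_11 = rho(1) = -0.1379.
Step k = 2:
  phi_22 = [rho(2) - phi_11 rho(1)] / [1 - phi_11 rho(1)] = [-0.5026 - (-0.1379)(-0.1379)] / [1 - (-0.1379)(-0.1379)]
         = -0.52161641 / 0.98098359 = -0.531728.
  Update: phi_21 = phi_11 - phi_22 phi_11 = -0.1379 - (-0.531728)(-0.1379) = -0.211225.
Step k = 3:
  phi_33 = [rho(3) - phi_21 rho(2) - phi_22 rho(1)] / [1 - phi_21 rho(1) - phi_22 rho(2)]
    numerator   = 0.4616 - (-0.211225)(-0.5026) - (-0.531728)(-0.1379) = 0.28211288
    denominator = 1 - (-0.211225)(-0.1379) - (-0.531728)(-0.5026) = 0.70362556
  phi_33 = 0.28211288 / 0.70362556 = 0.4009.
Therefore phi_{33} = 0.4009.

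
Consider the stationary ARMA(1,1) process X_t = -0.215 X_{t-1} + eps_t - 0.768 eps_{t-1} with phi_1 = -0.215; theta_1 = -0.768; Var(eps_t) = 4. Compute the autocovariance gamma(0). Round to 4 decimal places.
\gamma(0) = 8.0525

Multiply the model equation by X_{t-k} and take expectations. With theta_0 = psi_0 = 1 and psi_j the MA(infinity) weights, this gives
  gamma(k) - sum_i phi_i gamma(k-i) = c_k,
  c_k = sigma^2 * sum_{j=k..q} theta_j psi_{j-k}   (c_k = 0 for k > q),
using gamma(-m) = gamma(m).
psi-weights needed (psi_j = theta_j + sum_i phi_i psi_{j-i}):
  psi_1 = theta_1 + phi_1 = -0.768 + (-0.215) = -0.983
Right-hand sides:
  c_0 = sigma^2 (1 + theta_1 psi_1) = 4 * (1 + (-0.768)(-0.983)) = 4 * 1.754944 = 7.019776
  c_1 = sigma^2 theta_1 = 4 * (-0.768) = -3.072
  c_2 = 0
Equations for k = 0 and k = 1 (AR order 1):
  gamma(0) = phi_1 gamma(1) + c_0
  gamma(1) = phi_1 gamma(0) + c_1
Substituting the second into the first: gamma(0) (1 - phi_1^2) = c_0 + phi_1 c_1, so
  gamma(0) = (c_0 + phi_1 c_1) / (1 - phi_1^2) = (7.019776 + (-0.215)(-3.072)) / (1 - (-0.215)^2) = 7.680256 / 0.953775 = 8.052482.
Therefore gamma(0) = 8.0525 (to 4 decimal places).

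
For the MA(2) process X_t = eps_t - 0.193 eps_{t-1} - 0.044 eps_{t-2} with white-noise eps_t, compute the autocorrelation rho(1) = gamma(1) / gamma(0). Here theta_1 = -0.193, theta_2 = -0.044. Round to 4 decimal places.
\rho(1) = -0.1776

For an MA(q) process with theta_0 = 1, the autocovariance is
  gamma(k) = sigma^2 * sum_{i=0..q-k} theta_i * theta_{i+k},
and rho(k) = gamma(k) / gamma(0). Sigma^2 cancels.
  numerator   = (1)*(-0.193) + (-0.193)*(-0.044) = -0.184508.
  denominator = (1)^2 + (-0.193)^2 + (-0.044)^2 = 1.039185.
  rho(1) = -0.184508 / 1.039185 = -0.1776.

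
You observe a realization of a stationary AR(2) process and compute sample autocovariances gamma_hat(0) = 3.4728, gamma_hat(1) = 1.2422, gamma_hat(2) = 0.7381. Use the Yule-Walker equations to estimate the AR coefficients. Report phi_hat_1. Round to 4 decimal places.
\hat\phi_{1} = 0.3230

The Yule-Walker equations for an AR(p) process read, in matrix form,
  Gamma_p phi = r_p,   with   (Gamma_p)_{ij} = gamma(|i - j|),
                       (r_p)_i = gamma(i),   i,j = 1..p.
Substitute the sample gammas (Toeplitz matrix and right-hand side of size 2):
  Gamma_p = [[3.4728, 1.2422], [1.2422, 3.4728]]
  r_p     = [1.2422, 0.7381]
Written out:
  3.4728 phi_1 + 1.2422 phi_2 = 1.2422
  1.2422 phi_1 + 3.4728 phi_2 = 0.7381
Solve by Cramer's rule:
  det = gamma(0)^2 - gamma(1)^2 = (3.4728)^2 - (1.2422)^2 = 12.06033984 - 1.54306084 = 10.517279
  phi_hat_1 = [gamma(1) gamma(0) - gamma(1) gamma(2)] / det = [(1.2422)(3.4728) - (1.2422)(0.7381)] / 10.517279 = 3.39704434 / 10.517279 = 0.323
  phi_hat_2 = [gamma(0) gamma(2) - gamma(1)^2] / det = [(3.4728)(0.7381) - (1.2422)^2] / 10.517279 = 1.02021284 / 10.517279 = 0.097
So phi_hat = [0.3230, 0.0970].
Therefore phi_hat_1 = 0.3230.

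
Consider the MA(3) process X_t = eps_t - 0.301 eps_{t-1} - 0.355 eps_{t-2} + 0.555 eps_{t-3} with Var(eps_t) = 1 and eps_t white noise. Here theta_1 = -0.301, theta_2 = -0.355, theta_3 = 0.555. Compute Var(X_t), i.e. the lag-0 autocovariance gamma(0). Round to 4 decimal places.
\gamma(0) = 1.5247

For an MA(q) process X_t = eps_t + sum_i theta_i eps_{t-i} with
Var(eps_t) = sigma^2, the variance is
  gamma(0) = sigma^2 * (1 + sum_i theta_i^2).
  sum_i theta_i^2 = (-0.301)^2 + (-0.355)^2 + (0.555)^2 = 0.090601 + 0.126025 + 0.308025 = 0.524651.
  gamma(0) = 1 * (1 + 0.524651) = 1 * 1.524651 = 1.524651, which rounds to 1.5247.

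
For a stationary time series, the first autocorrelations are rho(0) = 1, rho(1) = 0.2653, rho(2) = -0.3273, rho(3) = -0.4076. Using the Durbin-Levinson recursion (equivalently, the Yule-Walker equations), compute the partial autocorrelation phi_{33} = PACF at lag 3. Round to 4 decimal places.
\phi_{33} = -0.2240

The PACF at lag k is phi_{kk}, the last component of the solution
to the Yule-Walker system G_k phi = r_k where
  (G_k)_{ij} = rho(|i - j|), (r_k)_i = rho(i), i,j = 1..k.
Equivalently, Durbin-Levinson gives phi_{kk} iteratively:
  phi_{11} = rho(1)
  phi_{kk} = [rho(k) - sum_{j=1..k-1} phi_{k-1,j} rho(k-j)]
            / [1 - sum_{j=1..k-1} phi_{k-1,j} rho(j)],
  phi_{k,j} = phi_{k-1,j} - phi_{kk} phi_{k-1,k-j},  j = 1..k-1.
Step k = 1:
  phi_11 = rho(1) = 0.2653.
Step k = 2:
  phi_22 = [rho(2) - phi_11 rho(1)] / [1 - phi_11 rho(1)] = [-0.3273 - (0.2653)(0.2653)] / [1 - (0.2653)(0.2653)]
         = -0.39768409 / 0.92961591 = -0.427794.
  Update: phi_21 = phi_11 - phi_22 phi_11 = 0.2653 - (-0.427794)(0.2653) = 0.378794.
Step k = 3:
  phi_33 = [rho(3) - phi_21 rho(2) - phi_22 rho(1)] / [1 - phi_21 rho(1) - phi_22 rho(2)]
    numerator   = -0.4076 - (0.378794)(-0.3273) - (-0.427794)(0.2653) = -0.17012707
    denominator = 1 - (0.378794)(0.2653) - (-0.427794)(-0.3273) = 0.75948905
  phi_33 = -0.17012707 / 0.75948905 = -0.224.
Therefore phi_{33} = -0.2240.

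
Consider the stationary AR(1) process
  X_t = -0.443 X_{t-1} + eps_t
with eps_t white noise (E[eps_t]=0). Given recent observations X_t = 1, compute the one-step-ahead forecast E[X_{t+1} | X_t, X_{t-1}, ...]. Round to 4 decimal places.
E[X_{t+1} \mid \mathcal F_t] = -0.4430

For an AR(p) model X_t = c + sum_i phi_i X_{t-i} + eps_t, the
one-step-ahead conditional mean is
  E[X_{t+1} | X_t, ...] = c + sum_i phi_i X_{t+1-i}.
Substitute known values:
  E[X_{t+1} | ...] = (-0.443) * (1)
                   = -0.4430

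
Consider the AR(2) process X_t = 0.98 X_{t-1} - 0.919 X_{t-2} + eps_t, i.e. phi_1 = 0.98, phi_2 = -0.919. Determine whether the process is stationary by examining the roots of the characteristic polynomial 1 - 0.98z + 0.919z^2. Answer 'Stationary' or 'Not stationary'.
\text{Stationary}

The AR(p) characteristic polynomial is P(z) = 1 - 0.98z + 0.919z^2.
Stationarity requires all roots to lie outside the unit circle, i.e. |z| > 1 for every root.
Set 1 + (-0.98) z + (0.919) z^2 = 0, i.e. a z^2 + b z + c = 0 with a = 0.919, b = -0.98, c = 1.
Discriminant D = b^2 - 4ac = (-0.98)^2 - 4*(0.919)*1 = 0.9604 - (3.676) = -2.7156.
D < 0, so the roots are the complex-conjugate pair z = (-b +/- i sqrt(-D)) / (2a) = 0.5332 +/- 0.8966i.
For a conjugate pair |z|^2 = z * conj(z) = (product of roots) = c/a = 1/(0.919) = 1.088139, so |z| = sqrt(1.088139) = 1.0431 for both roots.
Moduli of all roots: 1.0431, 1.0431.
All moduli strictly greater than 1? Yes.
Verdict: Stationary.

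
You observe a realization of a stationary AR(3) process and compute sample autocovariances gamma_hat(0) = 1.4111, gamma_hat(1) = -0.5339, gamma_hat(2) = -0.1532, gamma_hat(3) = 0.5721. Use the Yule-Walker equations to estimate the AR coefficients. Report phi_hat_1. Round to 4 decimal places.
\hat\phi_{1} = -0.3990

The Yule-Walker equations for an AR(p) process read, in matrix form,
  Gamma_p phi = r_p,   with   (Gamma_p)_{ij} = gamma(|i - j|),
                       (r_p)_i = gamma(i),   i,j = 1..p.
Substitute the sample gammas (Toeplitz matrix and right-hand side of size 3):
  Gamma_p = [[1.4111, -0.5339, -0.1532], [-0.5339, 1.4111, -0.5339], [-0.1532, -0.5339, 1.4111]]
  r_p     = [-0.5339, -0.1532, 0.5721]
Written out (R1..R3):
  (R1) 1.4111 phi_1 - 0.5339 phi_2 - 0.1532 phi_3 = -0.5339
  (R2) -0.5339 phi_1 + 1.4111 phi_2 - 0.5339 phi_3 = -0.1532
  (R3) -0.1532 phi_1 - 0.5339 phi_2 + 1.4111 phi_3 = 0.5721
Gaussian elimination:
  R2 <- R2 - (-0.5339/1.4111) R1 = R2 - (-0.378357) R1:  1.209095 phi_2 - 0.591864 phi_3 = -0.355205
  R3 <- R3 - (-0.1532/1.4111) R1 = R3 - (-0.108568) R1:  -0.591864 phi_2 + 1.394467 phi_3 = 0.514136
  R3 <- R3 - (-0.591864/1.209095) R2 = R3 - (-0.48951) R2:  1.104744 phi_3 = 0.340259
Back-substitution:
  phi_hat_3 = 0.340259 / 1.104744 = 0.307998
  phi_hat_2 = (-0.355205 - (-0.591864)(0.307998)) / 1.209095 = -0.143009
  phi_hat_1 = (-0.5339 - (-0.5339)(-0.143009) - (-0.1532)(0.307998)) / 1.4111 = -0.399027
So phi_hat = [-0.3990, -0.1430, 0.3080].
Therefore phi_hat_1 = -0.3990.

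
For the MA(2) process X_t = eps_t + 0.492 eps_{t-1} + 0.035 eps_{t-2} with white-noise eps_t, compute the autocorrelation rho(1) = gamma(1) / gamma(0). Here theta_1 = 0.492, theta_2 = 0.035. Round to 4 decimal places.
\rho(1) = 0.4096

For an MA(q) process with theta_0 = 1, the autocovariance is
  gamma(k) = sigma^2 * sum_{i=0..q-k} theta_i * theta_{i+k},
and rho(k) = gamma(k) / gamma(0). Sigma^2 cancels.
  numerator   = (1)*(0.492) + (0.492)*(0.035) = 0.50922.
  denominator = (1)^2 + (0.492)^2 + (0.035)^2 = 1.243289.
  rho(1) = 0.50922 / 1.243289 = 0.4096.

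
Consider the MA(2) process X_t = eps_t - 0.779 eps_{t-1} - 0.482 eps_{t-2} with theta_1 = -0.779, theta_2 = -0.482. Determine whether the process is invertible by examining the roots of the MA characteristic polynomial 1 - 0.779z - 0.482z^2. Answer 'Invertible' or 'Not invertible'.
\text{Not invertible}

The MA(q) characteristic polynomial is P(z) = 1 - 0.779z - 0.482z^2.
Invertibility requires all roots to lie outside the unit circle, i.e. |z| > 1 for every root.
Set 1 + (-0.779) z + (-0.482) z^2 = 0, i.e. a z^2 + b z + c = 0 with a = -0.482, b = -0.779, c = 1.
Discriminant D = b^2 - 4ac = (-0.779)^2 - 4*(-0.482)*1 = 0.606841 - (-1.928) = 2.534841.
D >= 0, so the roots are real: z = (-b +/- sqrt(D)) / (2a) = (0.779 +/- 1.592118) / (-0.964).
  z_1 = (0.779 + 1.592118) / (-0.964) = -2.4597,   |z_1| = 2.4597.
  z_2 = (0.779 - 1.592118) / (-0.964) = 0.8435,   |z_2| = 0.8435.
Moduli of all roots: 2.4597, 0.8435.
All moduli strictly greater than 1? No.
Verdict: Not invertible.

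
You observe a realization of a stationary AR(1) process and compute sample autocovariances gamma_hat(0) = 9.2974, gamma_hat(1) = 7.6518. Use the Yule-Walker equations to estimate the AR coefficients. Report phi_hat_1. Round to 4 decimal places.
\hat\phi_{1} = 0.8230

The Yule-Walker equations for an AR(p) process read, in matrix form,
  Gamma_p phi = r_p,   with   (Gamma_p)_{ij} = gamma(|i - j|),
                       (r_p)_i = gamma(i),   i,j = 1..p.
Substitute the sample gammas (Toeplitz matrix and right-hand side of size 1):
  Gamma_p = [[9.2974]]
  r_p     = [7.6518]
With p = 1 this is the single equation gamma(0) phi_1 = gamma(1):
  phi_hat_1 = gamma(1) / gamma(0) = 7.6518 / 9.2974 = 0.8230.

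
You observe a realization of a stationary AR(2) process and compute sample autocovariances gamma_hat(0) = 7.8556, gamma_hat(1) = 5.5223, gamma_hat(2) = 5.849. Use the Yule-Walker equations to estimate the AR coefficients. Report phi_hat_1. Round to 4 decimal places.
\hat\phi_{1} = 0.3550

The Yule-Walker equations for an AR(p) process read, in matrix form,
  Gamma_p phi = r_p,   with   (Gamma_p)_{ij} = gamma(|i - j|),
                       (r_p)_i = gamma(i),   i,j = 1..p.
Substitute the sample gammas (Toeplitz matrix and right-hand side of size 2):
  Gamma_p = [[7.8556, 5.5223], [5.5223, 7.8556]]
  r_p     = [5.5223, 5.849]
Written out:
  7.8556 phi_1 + 5.5223 phi_2 = 5.5223
  5.5223 phi_1 + 7.8556 phi_2 = 5.849
Solve by Cramer's rule:
  det = gamma(0)^2 - gamma(1)^2 = (7.8556)^2 - (5.5223)^2 = 61.71045136 - 30.49579729 = 31.21465407
  phi_hat_1 = [gamma(1) gamma(0) - gamma(1) gamma(2)] / det = [(5.5223)(7.8556) - (5.5223)(5.849)] / 31.21465407 = 11.08104718 / 31.21465407 = 0.355
  phi_hat_2 = [gamma(0) gamma(2) - gamma(1)^2] / det = [(7.8556)(5.849) - (5.5223)^2] / 31.21465407 = 15.45160711 / 31.21465407 = 0.495
So phi_hat = [0.3550, 0.4950].
Therefore phi_hat_1 = 0.3550.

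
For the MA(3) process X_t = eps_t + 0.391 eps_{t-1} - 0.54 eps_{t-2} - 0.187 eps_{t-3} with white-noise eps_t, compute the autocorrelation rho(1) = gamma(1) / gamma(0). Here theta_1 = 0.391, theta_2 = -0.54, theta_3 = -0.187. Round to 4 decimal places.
\rho(1) = 0.1898

For an MA(q) process with theta_0 = 1, the autocovariance is
  gamma(k) = sigma^2 * sum_{i=0..q-k} theta_i * theta_{i+k},
and rho(k) = gamma(k) / gamma(0). Sigma^2 cancels.
  numerator   = (1)*(0.391) + (0.391)*(-0.54) + (-0.54)*(-0.187) = 0.28084.
  denominator = (1)^2 + (0.391)^2 + (-0.54)^2 + (-0.187)^2 = 1.47945.
  rho(1) = 0.28084 / 1.47945 = 0.1898.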